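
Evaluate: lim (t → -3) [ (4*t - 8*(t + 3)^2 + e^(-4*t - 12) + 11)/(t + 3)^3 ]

Direct substitution gives 0/0.
Apply L'Hôpital: lim (-16*t - 4*e^(-4*t - 12) - 44)/(3*(t + 3)^2), still 0/0.
Apply L'Hôpital: lim (16*e^(-4*t - 12) - 16)/(6*t + 18), still 0/0.
After 3 applications of L'Hôpital's rule the quotient is (-64*e^(-4*t - 12))/(6); substituting t = -3 gives -32/3.

-32/3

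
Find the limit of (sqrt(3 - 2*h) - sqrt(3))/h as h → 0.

-√(3)/3

A 0/0 form; rationalise with √(3 - 2h) + √3. This collapses the numerator to -2h, leaving -2/(√(3 - 2h) + √3) → -2/(2√3) = -√(3)/3.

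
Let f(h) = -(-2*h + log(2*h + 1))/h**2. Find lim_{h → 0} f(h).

2

Direct substitution gives 0/0.
Apply L'Hôpital: lim (-2 + 2/(2*h + 1))/(-2*h), still 0/0.
After 2 applications of L'Hôpital's rule the quotient is (-4/(2*h + 1)^2)/(-2); substituting h = 0 gives 2.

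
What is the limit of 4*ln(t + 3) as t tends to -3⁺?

As t → -3⁺, t + 3 → 0⁺ and ln(t + 3) → −∞.
Multiplying by 4 gives -∞.

-∞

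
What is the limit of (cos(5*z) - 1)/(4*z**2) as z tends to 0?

Direct substitution gives 0/0.
Apply L'Hôpital: lim (-5*sin(5*z))/(8*z), still 0/0.
After 2 applications of L'Hôpital's rule the quotient is (-25*cos(5*z))/(8); substituting z = 0 gives -25/8.

-25/8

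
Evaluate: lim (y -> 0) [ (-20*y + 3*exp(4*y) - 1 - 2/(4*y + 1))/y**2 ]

Substitution gives 0/0; apply L'Hôpital's rule 2 times.
After differentiating numerator and denominator 2 times the quotient is (48*e^(4*y) - 64/(4*y + 1)^3)/(2); at y = 0 this is -8.

-8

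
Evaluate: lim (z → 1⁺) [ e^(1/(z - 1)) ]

As z → 1⁺, 1/(z - 1) → +∞, so e^(1/(z - 1)) → ∞.

∞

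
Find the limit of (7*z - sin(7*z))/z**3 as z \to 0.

343/6

Direct substitution gives 0/0.
Apply L'Hôpital: lim (7 - 7*cos(7*z))/(3*z^2), still 0/0.
Apply L'Hôpital: lim (49*sin(7*z))/(6*z), still 0/0.
After 3 applications of L'Hôpital's rule the quotient is (343*cos(7*z))/(6); substituting z = 0 gives 343/6.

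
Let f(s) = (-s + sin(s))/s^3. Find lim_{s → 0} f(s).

Direct substitution gives 0/0.
Apply L'Hôpital: lim (cos(s) - 1)/(3*s^2), still 0/0.
Apply L'Hôpital: lim (-sin(s))/(6*s), still 0/0.
After 3 applications of L'Hôpital's rule the quotient is (-cos(s))/(6); substituting s = 0 gives -1/6.

-1/6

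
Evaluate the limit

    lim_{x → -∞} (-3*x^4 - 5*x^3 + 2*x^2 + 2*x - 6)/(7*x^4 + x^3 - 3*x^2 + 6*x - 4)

Numerator and denominator both have degree 4.
Dividing every term by x^4, all lower-order terms vanish and the limit is the ratio of leading coefficients, -3/(7) = -3/7.

-3/7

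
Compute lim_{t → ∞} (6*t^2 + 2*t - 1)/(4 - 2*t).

The numerator has higher degree (2 > 1); the quotient behaves like (6/(-2))·t^1 for large |t|.
As t → +∞ this diverges to -∞.

-∞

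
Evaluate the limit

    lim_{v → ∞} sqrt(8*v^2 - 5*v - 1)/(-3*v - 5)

-2*√(2)/3

For large |v|, √(8*v^2 - 5*v - 1) ≈ √8·|v| and the denominator ≈ -3v.
Since v → +∞, |v| = v, giving √8/(-3) = -2*√(2)/3.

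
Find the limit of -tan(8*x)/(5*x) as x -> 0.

-8/5

Substitution gives 0/0.
Since tan(u)/u → 1 as u → 0, tan(8x)/(8x) → 1 and the limit is 8/(-5) = -8/5.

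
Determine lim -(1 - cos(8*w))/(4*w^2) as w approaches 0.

Substitution gives 0/0.
Use (1 − cos u)/u² → 1/2 with u = 8w: the limit is 8²/(2·(-4)) = -8.

-8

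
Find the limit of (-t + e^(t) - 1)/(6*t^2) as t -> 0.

Direct substitution gives 0/0.
Apply L'Hôpital: lim (e^(t) - 1)/(12*t), still 0/0.
After 2 applications of L'Hôpital's rule the quotient is (e^(t))/(12); substituting t = 0 gives 1/12.

1/12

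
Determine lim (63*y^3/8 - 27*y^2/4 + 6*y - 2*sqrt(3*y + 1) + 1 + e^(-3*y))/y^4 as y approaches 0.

Substitution gives 0/0 (the numerator vanishes to order 4).
Expand each term to order y^4: the coefficient of y^4 in -2·√(1 + 3y) is 405/64 and in e^(-3y) is 27/8.
Lower-order terms cancel with the polynomial part, so the numerator is (621/64)·y^4 + o(y^4), and the limit is (621/64)/(1) = 621/64.

621/64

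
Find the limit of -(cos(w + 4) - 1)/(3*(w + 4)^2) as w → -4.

Direct substitution gives 0/0.
Apply L'Hôpital: lim (-sin(w + 4))/(-6*w - 24), still 0/0.
After 2 applications of L'Hôpital's rule the quotient is (-cos(w + 4))/(-6); substituting w = -4 gives 1/6.

1/6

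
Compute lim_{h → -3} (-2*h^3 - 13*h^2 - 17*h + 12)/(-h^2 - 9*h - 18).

-7/3

Since h = -3 makes numerator and denominator zero, (h + 3) divides both.
Cancelling it gives (-2*h^2 - 7*h + 4)/(-h - 6); now plug in h = -3 to get -7/3.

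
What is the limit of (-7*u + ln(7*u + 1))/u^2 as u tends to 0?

Direct substitution gives 0/0.
Apply L'Hôpital: lim (-7 + 7/(7*u + 1))/(2*u), still 0/0.
After 2 applications of L'Hôpital's rule the quotient is (-49/(7*u + 1)^2)/(2); substituting u = 0 gives -49/2.

-49/2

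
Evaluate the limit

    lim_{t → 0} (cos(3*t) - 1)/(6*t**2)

-3/4

Direct substitution gives 0/0.
Apply L'Hôpital: lim (-3*sin(3*t))/(12*t), still 0/0.
After 2 applications of L'Hôpital's rule the quotient is (-9*cos(3*t))/(12); substituting t = 0 gives -3/4.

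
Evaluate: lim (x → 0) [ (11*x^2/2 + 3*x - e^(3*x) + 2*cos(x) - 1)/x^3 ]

-9/2

Substitution gives 0/0 (the numerator vanishes to order 3).
Expand each term to order x^3: the coefficient of x^3 in 2·cos(x) is 0 and in −e^(3x) is -9/2.
Lower-order terms cancel with the polynomial part, so the numerator is (-9/2)·x^3 + o(x^3), and the limit is (-9/2)/(1) = -9/2.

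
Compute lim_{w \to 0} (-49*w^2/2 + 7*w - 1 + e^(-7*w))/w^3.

-343/6

Direct substitution gives 0/0.
Apply L'Hôpital: lim (-49*w + 7 - 7*e^(-7*w))/(3*w^2), still 0/0.
Apply L'Hôpital: lim (-49 + 49*e^(-7*w))/(6*w), still 0/0.
After 3 applications of L'Hôpital's rule the quotient is (-343*e^(-7*w))/(6); substituting w = 0 gives -343/6.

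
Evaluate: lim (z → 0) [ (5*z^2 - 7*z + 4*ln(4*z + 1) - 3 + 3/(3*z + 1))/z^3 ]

Substitution gives 0/0; apply L'Hôpital's rule 3 times.
After differentiating numerator and denominator 3 times the quotient is (512/(4*z + 1)^3 - 486/(3*z + 1)^4)/(6); at z = 0 this is 13/3.

13/3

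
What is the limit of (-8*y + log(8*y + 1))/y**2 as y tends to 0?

-32

Direct substitution gives 0/0.
Apply L'Hôpital: lim (-8 + 8/(8*y + 1))/(2*y), still 0/0.
After 2 applications of L'Hôpital's rule the quotient is (-64/(8*y + 1)^2)/(2); substituting y = 0 gives -32.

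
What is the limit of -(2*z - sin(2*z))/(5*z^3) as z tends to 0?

Direct substitution gives 0/0.
Apply L'Hôpital: lim (2 - 2*cos(2*z))/(-15*z^2), still 0/0.
Apply L'Hôpital: lim (4*sin(2*z))/(-30*z), still 0/0.
After 3 applications of L'Hôpital's rule the quotient is (8*cos(2*z))/(-30); substituting z = 0 gives -4/15.

-4/15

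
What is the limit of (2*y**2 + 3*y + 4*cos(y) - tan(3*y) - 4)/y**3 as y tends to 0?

-9

Substitution gives 0/0; apply L'Hôpital's rule 3 times.
After differentiating numerator and denominator 3 times the quotient is (4*sin(y) - 162*tan(3*y)^4 - 216*tan(3*y)^2 - 54)/(6); at y = 0 this is -9.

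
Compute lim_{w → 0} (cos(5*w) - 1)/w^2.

Direct substitution gives 0/0.
Apply L'Hôpital: lim (-5*sin(5*w))/(2*w), still 0/0.
After 2 applications of L'Hôpital's rule the quotient is (-25*cos(5*w))/(2); substituting w = 0 gives -25/2.

-25/2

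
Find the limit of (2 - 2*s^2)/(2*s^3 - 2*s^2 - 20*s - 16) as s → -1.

Direct substitution gives 0/0, so factor. Both numerator and denominator have (s + 1) as a factor.
After cancelling, the expression reduces to (2 - 2*s)/(2*s^2 - 4*s - 16).
Substituting s = -1 gives -2/5.

-2/5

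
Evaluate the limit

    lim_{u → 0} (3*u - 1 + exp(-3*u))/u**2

9/2

Direct substitution gives 0/0.
Apply L'Hôpital: lim (3 - 3*e^(-3*u))/(2*u), still 0/0.
After 2 applications of L'Hôpital's rule the quotient is (9*e^(-3*u))/(2); substituting u = 0 gives 9/2.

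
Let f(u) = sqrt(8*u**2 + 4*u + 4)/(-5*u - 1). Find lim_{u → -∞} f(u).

2*√(2)/5

For large |u|, √(8*u^2 + 4*u + 4) ≈ √8·|u| and the denominator ≈ -5u.
Since u → −∞, |u| = −u, giving −√8/(-5) = 2*√(2)/5.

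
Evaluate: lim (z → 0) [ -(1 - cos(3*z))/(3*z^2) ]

-3/2

Substitution gives 0/0.
Use (1 − cos u)/u² → 1/2 with u = 3z: the limit is 3²/(2·(-3)) = -3/2.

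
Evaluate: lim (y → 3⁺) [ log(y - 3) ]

As y → 3⁺, y - 3 → 0⁺ and ln(y - 3) → −∞.
Multiplying by 1 gives -∞.

-∞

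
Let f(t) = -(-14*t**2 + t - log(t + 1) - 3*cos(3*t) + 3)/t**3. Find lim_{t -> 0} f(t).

1/3

Substitution gives 0/0; apply L'Hôpital's rule 3 times.
After differentiating numerator and denominator 3 times the quotient is (-81*sin(3*t) - 2/(t + 1)^3)/(-6); at t = 0 this is 1/3.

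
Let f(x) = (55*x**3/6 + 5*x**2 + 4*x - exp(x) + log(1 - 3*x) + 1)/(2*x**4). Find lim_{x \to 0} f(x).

-487/48

Substitution gives 0/0 (the numerator vanishes to order 4).
Expand each term to order x^4: the coefficient of x^4 in −e^(x) is -1/24 and in ln(1 - 3x) is -81/4.
Lower-order terms cancel with the polynomial part, so the numerator is (-487/24)·x^4 + o(x^4), and the limit is (-487/24)/(2) = -487/48.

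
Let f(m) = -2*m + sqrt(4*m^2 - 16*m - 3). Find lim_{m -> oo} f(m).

An ∞ − ∞ form. Rationalising with the conjugate, the difference becomes (-16m - 3) / (√(4*m^2 - 16*m - 3) + 2m).
For large m the denominator behaves like 2·2m, so the quotient tends to -16/4 = -4.

-4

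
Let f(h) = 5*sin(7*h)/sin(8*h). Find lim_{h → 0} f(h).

Substitution gives 0/0.
Divide numerator and denominator by h: sin(7h)/h → 7 and sin(8h)/h → 8, so the limit is 5·7/8 = 35/8.

35/8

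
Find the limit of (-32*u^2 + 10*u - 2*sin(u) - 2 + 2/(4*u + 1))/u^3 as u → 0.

Substitution gives 0/0 (the numerator vanishes to order 3).
Expand each term to order u^3: the coefficient of u^3 in -2·sin(u) is 1/3 and in 2·1/(1 + 4u) is -128.
Lower-order terms cancel with the polynomial part, so the numerator is (-383/3)·u^3 + o(u^3), and the limit is (-383/3)/(1) = -383/3.

-383/3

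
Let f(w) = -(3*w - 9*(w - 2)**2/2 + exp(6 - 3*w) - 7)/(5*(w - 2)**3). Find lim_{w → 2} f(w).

Direct substitution gives 0/0.
Apply L'Hôpital: lim (-9*w - 3*e^(6 - 3*w) + 21)/(-15*(w - 2)^2), still 0/0.
Apply L'Hôpital: lim (9*e^(6 - 3*w) - 9)/(60 - 30*w), still 0/0.
After 3 applications of L'Hôpital's rule the quotient is (-27*e^(6 - 3*w))/(-30); substituting w = 2 gives 9/10.

9/10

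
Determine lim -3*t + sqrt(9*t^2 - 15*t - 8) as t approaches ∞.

-5/2

This has the form ∞ − ∞. Multiply and divide by the conjugate √(9*t^2 - 15*t - 8) + 3t.
That gives (-15t - 8) / (√(9*t^2 - 15*t - 8) + 3t).
Divide numerator and denominator by t: the limit is -15/(2·3) = -5/2.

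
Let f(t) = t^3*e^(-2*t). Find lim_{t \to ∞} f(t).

0

Write as t^3/e^{2t}, an ∞/∞ form.
Exponential growth dominates any polynomial, so repeated L'Hôpital (or the standard result) gives 0.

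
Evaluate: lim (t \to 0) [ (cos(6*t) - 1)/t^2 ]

Direct substitution gives 0/0.
Apply L'Hôpital: lim (-6*sin(6*t))/(2*t), still 0/0.
After 2 applications of L'Hôpital's rule the quotient is (-36*cos(6*t))/(2); substituting t = 0 gives -18.

-18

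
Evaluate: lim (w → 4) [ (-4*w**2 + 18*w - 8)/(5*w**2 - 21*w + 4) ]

-14/19

Since w = 4 makes numerator and denominator zero, (w - 4) divides both.
Cancelling it gives (2 - 4*w)/(5*w - 1); now plug in w = 4 to get -14/19.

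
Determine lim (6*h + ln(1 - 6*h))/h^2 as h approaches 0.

-18

Direct substitution gives 0/0.
Apply L'Hôpital: lim (6 - 6/(1 - 6*h))/(2*h), still 0/0.
After 2 applications of L'Hôpital's rule the quotient is (-36/(1 - 6*h)^2)/(2); substituting h = 0 gives -18.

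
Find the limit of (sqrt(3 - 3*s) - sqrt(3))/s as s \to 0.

-√(3)/2

A 0/0 form; rationalise with √(3 - 3s) + √3. This collapses the numerator to -3s, leaving -3/(√(3 - 3s) + √3) → -3/(2√3) = -√(3)/2.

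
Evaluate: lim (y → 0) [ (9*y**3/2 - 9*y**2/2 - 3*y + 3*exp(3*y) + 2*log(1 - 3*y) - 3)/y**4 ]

-243/8

Substitution gives 0/0 (the numerator vanishes to order 4).
Expand each term to order y^4: the coefficient of y^4 in 2·ln(1 - 3y) is -81/2 and in 3·e^(3y) is 81/8.
Lower-order terms cancel with the polynomial part, so the numerator is (-243/8)·y^4 + o(y^4), and the limit is (-243/8)/(1) = -243/8.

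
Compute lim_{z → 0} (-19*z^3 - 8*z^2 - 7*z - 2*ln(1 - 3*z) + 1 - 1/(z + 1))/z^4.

Substitution gives 0/0 (the numerator vanishes to order 4).
Expand each term to order z^4: the coefficient of z^4 in -2·ln(1 - 3z) is 81/2 and in −1/(1 + z) is -1.
Lower-order terms cancel with the polynomial part, so the numerator is (79/2)·z^4 + o(z^4), and the limit is (79/2)/(1) = 79/2.

79/2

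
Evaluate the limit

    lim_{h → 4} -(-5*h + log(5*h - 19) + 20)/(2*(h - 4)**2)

Direct substitution gives 0/0.
Apply L'Hôpital: lim (-5 + 5/(5*h - 19))/(16 - 4*h), still 0/0.
After 2 applications of L'Hôpital's rule the quotient is (-25/(5*h - 19)^2)/(-4); substituting h = 4 gives 25/4.

25/4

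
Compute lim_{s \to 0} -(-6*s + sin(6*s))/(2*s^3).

18

Direct substitution gives 0/0.
Apply L'Hôpital: lim (6*cos(6*s) - 6)/(-6*s^2), still 0/0.
Apply L'Hôpital: lim (-36*sin(6*s))/(-12*s), still 0/0.
After 3 applications of L'Hôpital's rule the quotient is (-216*cos(6*s))/(-12); substituting s = 0 gives 18.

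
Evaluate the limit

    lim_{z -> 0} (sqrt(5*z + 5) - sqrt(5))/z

√(5)/2

Substitution gives 0/0. Multiply numerator and denominator by the conjugate √(5 + 5z) + √5.
The numerator becomes (5 + 5z) − 5 = 5z, so the expression simplifies to 5/(√(5 + 5z) + √5).
Letting z → 0 gives 5/(2√5) = √(5)/2.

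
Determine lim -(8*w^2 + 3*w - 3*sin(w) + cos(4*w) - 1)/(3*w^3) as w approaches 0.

-1/6

Substitution gives 0/0; apply L'Hôpital's rule 3 times.
After differentiating numerator and denominator 3 times the quotient is (64*sin(4*w) + 3*cos(w))/(-18); at w = 0 this is -1/6.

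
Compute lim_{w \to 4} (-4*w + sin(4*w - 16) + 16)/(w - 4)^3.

-32/3

Direct substitution gives 0/0.
Apply L'Hôpital: lim (4*cos(4*w - 16) - 4)/(3*(w - 4)^2), still 0/0.
Apply L'Hôpital: lim (-16*sin(4*w - 16))/(6*w - 24), still 0/0.
After 3 applications of L'Hôpital's rule the quotient is (-64*cos(4*w - 16))/(6); substituting w = 4 gives -32/3.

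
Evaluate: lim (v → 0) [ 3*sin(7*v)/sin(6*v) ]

7/2

Substitution gives 0/0.
Divide numerator and denominator by v: sin(7v)/v → 7 and sin(6v)/v → 6, so the limit is 3·7/6 = 7/2.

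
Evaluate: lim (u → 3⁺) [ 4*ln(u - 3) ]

-∞

As u → 3⁺, u - 3 → 0⁺ and ln(u - 3) → −∞.
Multiplying by 4 gives -∞.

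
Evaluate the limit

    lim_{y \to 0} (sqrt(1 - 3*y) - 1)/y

-3/2

A 0/0 form; rationalise with √(1 - 3y) + √1. This collapses the numerator to -3y, leaving -3/(√(1 - 3y) + √1) → -3/(2√1) = -3/2.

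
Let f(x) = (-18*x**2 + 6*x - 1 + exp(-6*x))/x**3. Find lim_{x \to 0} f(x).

Direct substitution gives 0/0.
Apply L'Hôpital: lim (-36*x + 6 - 6*e^(-6*x))/(3*x^2), still 0/0.
Apply L'Hôpital: lim (-36 + 36*e^(-6*x))/(6*x), still 0/0.
After 3 applications of L'Hôpital's rule the quotient is (-216*e^(-6*x))/(6); substituting x = 0 gives -36.

-36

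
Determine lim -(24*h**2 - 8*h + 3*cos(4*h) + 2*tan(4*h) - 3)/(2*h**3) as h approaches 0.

-64/3

Substitution gives 0/0; apply L'Hôpital's rule 3 times.
After differentiating numerator and denominator 3 times the quotient is (192*sin(4*h) + 768*tan(4*h)^4 + 1024*tan(4*h)^2 + 256)/(-12); at h = 0 this is -64/3.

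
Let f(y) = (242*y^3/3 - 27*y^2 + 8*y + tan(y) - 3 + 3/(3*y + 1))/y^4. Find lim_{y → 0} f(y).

Substitution gives 0/0; apply L'Hôpital's rule 4 times.
After differentiating numerator and denominator 4 times the quotient is (24*tan(y)^3/cos(y)^2 + 16*tan(y)/cos(y)^2 + 5832/(3*y + 1)^5)/(24); at y = 0 this is 243.

243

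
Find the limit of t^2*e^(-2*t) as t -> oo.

Write as t^2/e^{2t}, an ∞/∞ form.
Exponential growth dominates any polynomial, so repeated L'Hôpital (or the standard result) gives 0.

0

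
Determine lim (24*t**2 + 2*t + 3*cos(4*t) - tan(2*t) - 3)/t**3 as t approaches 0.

-8/3

Substitution gives 0/0; apply L'Hôpital's rule 3 times.
After differentiating numerator and denominator 3 times the quotient is (192*sin(4*t) - 48*tan(2*t)^4 - 64*tan(2*t)^2 - 16)/(6); at t = 0 this is -8/3.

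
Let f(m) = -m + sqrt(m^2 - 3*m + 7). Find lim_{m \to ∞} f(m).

-3/2

This has the form ∞ − ∞. Multiply and divide by the conjugate √(m^2 - 3*m + 7) + m.
That gives (-3m + 7) / (√(m^2 - 3*m + 7) + m).
Divide numerator and denominator by m: the limit is -3/(2·1) = -3/2.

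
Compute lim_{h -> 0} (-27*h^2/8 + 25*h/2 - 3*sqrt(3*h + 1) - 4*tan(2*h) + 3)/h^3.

-755/48

Substitution gives 0/0; apply L'Hôpital's rule 3 times.
After differentiating numerator and denominator 3 times the quotient is (-128*tan(2*h)^2/cos(2*h)^2 - 64/cos(2*h)^4 - 243/(8*(3*h + 1)^(5/2)))/(6); at h = 0 this is -755/48.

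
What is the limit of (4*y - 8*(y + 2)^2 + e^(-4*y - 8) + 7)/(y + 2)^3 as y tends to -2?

-32/3

Direct substitution gives 0/0.
Apply L'Hôpital: lim (-16*y - 4*e^(-4*y - 8) - 28)/(3*(y + 2)^2), still 0/0.
Apply L'Hôpital: lim (16*e^(-4*y - 8) - 16)/(6*y + 12), still 0/0.
After 3 applications of L'Hôpital's rule the quotient is (-64*e^(-4*y - 8))/(6); substituting y = -2 gives -32/3.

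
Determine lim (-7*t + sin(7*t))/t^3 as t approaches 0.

Direct substitution gives 0/0.
Apply L'Hôpital: lim (7*cos(7*t) - 7)/(3*t^2), still 0/0.
Apply L'Hôpital: lim (-49*sin(7*t))/(6*t), still 0/0.
After 3 applications of L'Hôpital's rule the quotient is (-343*cos(7*t))/(6); substituting t = 0 gives -343/6.

-343/6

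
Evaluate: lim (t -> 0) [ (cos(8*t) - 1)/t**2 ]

Direct substitution gives 0/0.
Apply L'Hôpital: lim (-8*sin(8*t))/(2*t), still 0/0.
After 2 applications of L'Hôpital's rule the quotient is (-64*cos(8*t))/(2); substituting t = 0 gives -32.

-32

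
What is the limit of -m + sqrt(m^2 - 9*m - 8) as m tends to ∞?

-9/2

This has the form ∞ − ∞. Multiply and divide by the conjugate √(m^2 - 9*m - 8) + m.
That gives (-9m - 8) / (√(m^2 - 9*m - 8) + m).
Divide numerator and denominator by m: the limit is -9/(2·1) = -9/2.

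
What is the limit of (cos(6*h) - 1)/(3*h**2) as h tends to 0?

Direct substitution gives 0/0.
Apply L'Hôpital: lim (-6*sin(6*h))/(6*h), still 0/0.
After 2 applications of L'Hôpital's rule the quotient is (-36*cos(6*h))/(6); substituting h = 0 gives -6.

-6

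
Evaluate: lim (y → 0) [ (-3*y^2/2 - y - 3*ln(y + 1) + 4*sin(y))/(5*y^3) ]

Substitution gives 0/0; apply L'Hôpital's rule 3 times.
After differentiating numerator and denominator 3 times the quotient is (-4*cos(y) - 6/(y + 1)^3)/(30); at y = 0 this is -1/3.

-1/3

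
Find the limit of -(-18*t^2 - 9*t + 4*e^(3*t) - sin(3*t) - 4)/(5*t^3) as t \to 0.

Substitution gives 0/0; apply L'Hôpital's rule 3 times.
After differentiating numerator and denominator 3 times the quotient is (108*e^(3*t) + 27*cos(3*t))/(-30); at t = 0 this is -9/2.

-9/2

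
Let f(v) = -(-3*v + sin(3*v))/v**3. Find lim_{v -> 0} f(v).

Direct substitution gives 0/0.
Apply L'Hôpital: lim (3*cos(3*v) - 3)/(-3*v^2), still 0/0.
Apply L'Hôpital: lim (-9*sin(3*v))/(-6*v), still 0/0.
After 3 applications of L'Hôpital's rule the quotient is (-27*cos(3*v))/(-6); substituting v = 0 gives 9/2.

9/2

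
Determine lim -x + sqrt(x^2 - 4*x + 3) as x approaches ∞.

An ∞ − ∞ form. Rationalising with the conjugate, the difference becomes (-4x + 3) / (√(x^2 - 4*x + 3) + x).
For large x the denominator behaves like 2·x, so the quotient tends to -4/2 = -2.

-2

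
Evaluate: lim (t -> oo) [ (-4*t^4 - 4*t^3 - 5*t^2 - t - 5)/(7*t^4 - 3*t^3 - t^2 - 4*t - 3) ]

Numerator and denominator both have degree 4.
Dividing every term by t^4, all lower-order terms vanish and the limit is the ratio of leading coefficients, -4/(7) = -4/7.

-4/7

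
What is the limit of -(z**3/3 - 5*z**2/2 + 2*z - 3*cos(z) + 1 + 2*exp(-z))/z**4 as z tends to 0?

1/24

Substitution gives 0/0; apply L'Hôpital's rule 4 times.
After differentiating numerator and denominator 4 times the quotient is (-3*cos(z) + 2*e^(-z))/(-24); at z = 0 this is 1/24.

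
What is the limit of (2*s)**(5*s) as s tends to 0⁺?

1

Base → 0⁺ and exponent → 0⁺: a 0^0 form.
Take logs: 5s·ln(2s). This is 0·(−∞); rewriting as ln(2s)/(1/(5s)) and applying L'Hôpital gives 0.
Hence the limit is e^0 = 1.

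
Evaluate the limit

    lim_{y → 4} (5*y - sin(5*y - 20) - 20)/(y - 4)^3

125/6

Direct substitution gives 0/0.
Apply L'Hôpital: lim (5 - 5*cos(5*y - 20))/(3*(y - 4)^2), still 0/0.
Apply L'Hôpital: lim (25*sin(5*y - 20))/(6*y - 24), still 0/0.
After 3 applications of L'Hôpital's rule the quotient is (125*cos(5*y - 20))/(6); substituting y = 4 gives 125/6.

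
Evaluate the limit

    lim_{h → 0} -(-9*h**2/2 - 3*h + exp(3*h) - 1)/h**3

-9/2

Direct substitution gives 0/0.
Apply L'Hôpital: lim (-9*h + 3*e^(3*h) - 3)/(-3*h^2), still 0/0.
Apply L'Hôpital: lim (9*e^(3*h) - 9)/(-6*h), still 0/0.
After 3 applications of L'Hôpital's rule the quotient is (27*e^(3*h))/(-6); substituting h = 0 gives -9/2.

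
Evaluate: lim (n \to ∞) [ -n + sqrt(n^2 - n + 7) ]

-1/2

An ∞ − ∞ form. Rationalising with the conjugate, the difference becomes (-n + 7) / (√(n^2 - n + 7) + n).
For large n the denominator behaves like 2·n, so the quotient tends to -1/2 = -1/2.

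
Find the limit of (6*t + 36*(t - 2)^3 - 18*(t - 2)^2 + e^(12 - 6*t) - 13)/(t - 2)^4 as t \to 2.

Direct substitution gives 0/0.
Apply L'Hôpital: lim (-36*t + 108*(t - 2)^2 - 6*e^(12 - 6*t) + 78)/(4*(t - 2)^3), still 0/0.
Apply L'Hôpital: lim (216*t + 36*e^(12 - 6*t) - 468)/(12*(t - 2)^2), still 0/0.
Apply L'Hôpital: lim (216 - 216*e^(12 - 6*t))/(24*t - 48), still 0/0.
After 4 applications of L'Hôpital's rule the quotient is (1296*e^(12 - 6*t))/(24); substituting t = 2 gives 54.

54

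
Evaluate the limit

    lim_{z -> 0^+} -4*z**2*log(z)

This is a 0·(−∞) form. Rewrite as -4·ln(z) / z^(−2) and apply L'Hôpital:
the derivative quotient is -4·(1/z) / (−2·z^(−3)) = (4/2)·z^2 → 0.

0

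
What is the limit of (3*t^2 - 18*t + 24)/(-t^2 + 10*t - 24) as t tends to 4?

Since t = 4 makes numerator and denominator zero, (t - 4) divides both.
Cancelling it gives (3*t - 6)/(6 - t); now plug in t = 4 to get 3.

3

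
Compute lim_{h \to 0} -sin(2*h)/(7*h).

Substitution gives 0/0.
Write it as (2/(-7))·sin(2h)/(2h); since sin(u)/u → 1, the limit is -2/7.

-2/7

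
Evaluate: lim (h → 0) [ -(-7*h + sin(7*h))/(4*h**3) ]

Direct substitution gives 0/0.
Apply L'Hôpital: lim (7*cos(7*h) - 7)/(-12*h^2), still 0/0.
Apply L'Hôpital: lim (-49*sin(7*h))/(-24*h), still 0/0.
After 3 applications of L'Hôpital's rule the quotient is (-343*cos(7*h))/(-24); substituting h = 0 gives 343/24.

343/24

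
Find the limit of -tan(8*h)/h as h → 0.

Substitution gives 0/0.
Since tan(u)/u → 1 as u → 0, tan(8h)/(8h) → 1 and the limit is 8/(-1) = -8.

-8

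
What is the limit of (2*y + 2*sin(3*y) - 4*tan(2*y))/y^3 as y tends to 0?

-59/3

Substitution gives 0/0 (the numerator vanishes to order 3).
Expand each term to order y^3: the coefficient of y^3 in 2·sin(3y) is -9 and in -4·tan(2y) is -32/3.
Lower-order terms cancel with the polynomial part, so the numerator is (-59/3)·y^3 + o(y^3), and the limit is (-59/3)/(1) = -59/3.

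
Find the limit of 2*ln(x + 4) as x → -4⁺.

As x → -4⁺, x + 4 → 0⁺ and ln(x + 4) → −∞.
Multiplying by 2 gives -∞.

-∞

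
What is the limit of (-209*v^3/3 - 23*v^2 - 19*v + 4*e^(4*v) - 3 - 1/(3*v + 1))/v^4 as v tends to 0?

Substitution gives 0/0; apply L'Hôpital's rule 4 times.
After differentiating numerator and denominator 4 times the quotient is (1024*e^(4*v) - 1944/(3*v + 1)^5)/(24); at v = 0 this is -115/3.

-115/3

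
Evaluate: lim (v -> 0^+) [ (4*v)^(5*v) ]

1

Base → 0⁺ and exponent → 0⁺: a 0^0 form.
Take logs: 5v·ln(4v). This is 0·(−∞); rewriting as ln(4v)/(1/(5v)) and applying L'Hôpital gives 0.
Hence the limit is e^0 = 1.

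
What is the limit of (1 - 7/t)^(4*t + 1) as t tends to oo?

Let L be the limit and take ln: ln L = lim (4t + 1)·ln(1 - 7/t) = lim (4t + 1)·(-7/t + O(1/t²)) = -28.
Hence L = e^(-28).

e^(-28)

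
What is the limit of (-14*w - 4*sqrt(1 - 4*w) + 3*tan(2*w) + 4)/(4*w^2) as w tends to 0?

2

Substitution gives 0/0; apply L'Hôpital's rule 2 times.
After differentiating numerator and denominator 2 times the quotient is (24*tan(2*w)/cos(2*w)^2 + 16/(1 - 4*w)^(3/2))/(8); at w = 0 this is 2.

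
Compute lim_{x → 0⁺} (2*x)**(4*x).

1

Base → 0⁺ and exponent → 0⁺: a 0^0 form.
Take logs: 4x·ln(2x). This is 0·(−∞); rewriting as ln(2x)/(1/(4x)) and applying L'Hôpital gives 0.
Hence the limit is e^0 = 1.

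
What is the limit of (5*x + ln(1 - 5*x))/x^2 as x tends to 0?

-25/2

Direct substitution gives 0/0.
Apply L'Hôpital: lim (5 - 5/(1 - 5*x))/(2*x), still 0/0.
After 2 applications of L'Hôpital's rule the quotient is (-25/(1 - 5*x)^2)/(2); substituting x = 0 gives -25/2.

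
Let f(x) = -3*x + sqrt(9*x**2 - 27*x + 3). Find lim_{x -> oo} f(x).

-9/2

An ∞ − ∞ form. Rationalising with the conjugate, the difference becomes (-27x + 3) / (√(9*x^2 - 27*x + 3) + 3x).
For large x the denominator behaves like 2·3x, so the quotient tends to -27/6 = -9/2.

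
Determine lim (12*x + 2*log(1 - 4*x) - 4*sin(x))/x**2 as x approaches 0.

Substitution gives 0/0; apply L'Hôpital's rule 2 times.
After differentiating numerator and denominator 2 times the quotient is (4*sin(x) - 32/(4*x - 1)^2)/(2); at x = 0 this is -16.

-16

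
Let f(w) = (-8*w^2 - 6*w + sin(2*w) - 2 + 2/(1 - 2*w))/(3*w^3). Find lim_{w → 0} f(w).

44/9

Substitution gives 0/0; apply L'Hôpital's rule 3 times.
After differentiating numerator and denominator 3 times the quotient is (-8*cos(2*w) + 96/(2*w - 1)^4)/(18); at w = 0 this is 44/9.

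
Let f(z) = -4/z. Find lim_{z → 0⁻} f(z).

∞

As z → 0⁻, (z) → 0⁻, so (z)^1 → 0⁻ and -4/(z)^1 → ∞.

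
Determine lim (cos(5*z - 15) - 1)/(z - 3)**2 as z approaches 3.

Direct substitution gives 0/0.
Apply L'Hôpital: lim (-5*sin(5*z - 15))/(2*z - 6), still 0/0.
After 2 applications of L'Hôpital's rule the quotient is (-25*cos(5*z - 15))/(2); substituting z = 3 gives -25/2.

-25/2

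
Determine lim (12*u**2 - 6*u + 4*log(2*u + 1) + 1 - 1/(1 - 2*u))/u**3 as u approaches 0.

Substitution gives 0/0; apply L'Hôpital's rule 3 times.
After differentiating numerator and denominator 3 times the quotient is (64/(2*u + 1)^3 - 48/(2*u - 1)^4)/(6); at u = 0 this is 8/3.

8/3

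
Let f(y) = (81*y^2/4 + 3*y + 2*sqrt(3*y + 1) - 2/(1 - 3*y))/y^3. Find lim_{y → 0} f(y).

Substitution gives 0/0 (the numerator vanishes to order 3).
Expand each term to order y^3: the coefficient of y^3 in -2·1/(1 - 3y) is -54 and in 2·√(1 + 3y) is 27/8.
Lower-order terms cancel with the polynomial part, so the numerator is (-405/8)·y^3 + o(y^3), and the limit is (-405/8)/(1) = -405/8.

-405/8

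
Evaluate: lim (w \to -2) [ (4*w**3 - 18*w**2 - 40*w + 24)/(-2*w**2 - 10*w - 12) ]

Direct substitution gives 0/0, so factor. Both numerator and denominator have (w + 2) as a factor.
After cancelling, the expression reduces to (4*w^2 - 26*w + 12)/(-2*w - 6).
Substituting w = -2 gives -40.

-40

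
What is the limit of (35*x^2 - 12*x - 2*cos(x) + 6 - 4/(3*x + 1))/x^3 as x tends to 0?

108

Substitution gives 0/0; apply L'Hôpital's rule 3 times.
After differentiating numerator and denominator 3 times the quotient is (-2*sin(x) + 648/(3*x + 1)^4)/(6); at x = 0 this is 108.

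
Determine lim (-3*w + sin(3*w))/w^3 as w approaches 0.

-9/2

Direct substitution gives 0/0.
Apply L'Hôpital: lim (3*cos(3*w) - 3)/(3*w^2), still 0/0.
Apply L'Hôpital: lim (-9*sin(3*w))/(6*w), still 0/0.
After 3 applications of L'Hôpital's rule the quotient is (-27*cos(3*w))/(6); substituting w = 0 gives -9/2.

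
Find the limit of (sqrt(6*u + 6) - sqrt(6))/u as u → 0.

√(6)/2

Substitution gives 0/0. Multiply numerator and denominator by the conjugate √(6 + 6u) + √6.
The numerator becomes (6 + 6u) − 6 = 6u, so the expression simplifies to 6/(√(6 + 6u) + √6).
Letting u → 0 gives 6/(2√6) = √(6)/2.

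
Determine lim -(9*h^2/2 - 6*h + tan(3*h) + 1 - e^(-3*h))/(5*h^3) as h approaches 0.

-27/10

Substitution gives 0/0 (the numerator vanishes to order 3).
Expand each term to order h^3: the coefficient of h^3 in tan(3h) is 9 and in −e^(-3h) is 9/2.
Lower-order terms cancel with the polynomial part, so the numerator is (27/2)·h^3 + o(h^3), and the limit is (27/2)/(-5) = -27/10.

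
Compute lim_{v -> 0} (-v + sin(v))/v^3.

-1/6

Direct substitution gives 0/0.
Apply L'Hôpital: lim (cos(v) - 1)/(3*v^2), still 0/0.
Apply L'Hôpital: lim (-sin(v))/(6*v), still 0/0.
After 3 applications of L'Hôpital's rule the quotient is (-cos(v))/(6); substituting v = 0 gives -1/6.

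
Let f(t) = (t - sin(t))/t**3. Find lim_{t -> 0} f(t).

Direct substitution gives 0/0.
Apply L'Hôpital: lim (1 - cos(t))/(3*t^2), still 0/0.
Apply L'Hôpital: lim (sin(t))/(6*t), still 0/0.
After 3 applications of L'Hôpital's rule the quotient is (cos(t))/(6); substituting t = 0 gives 1/6.

1/6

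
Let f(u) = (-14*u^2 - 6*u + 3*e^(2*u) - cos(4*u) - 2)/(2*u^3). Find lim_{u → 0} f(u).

2

Substitution gives 0/0; apply L'Hôpital's rule 3 times.
After differentiating numerator and denominator 3 times the quotient is (24*e^(2*u) - 64*sin(4*u))/(12); at u = 0 this is 2.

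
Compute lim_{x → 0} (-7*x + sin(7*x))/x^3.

Direct substitution gives 0/0.
Apply L'Hôpital: lim (7*cos(7*x) - 7)/(3*x^2), still 0/0.
Apply L'Hôpital: lim (-49*sin(7*x))/(6*x), still 0/0.
After 3 applications of L'Hôpital's rule the quotient is (-343*cos(7*x))/(6); substituting x = 0 gives -343/6.

-343/6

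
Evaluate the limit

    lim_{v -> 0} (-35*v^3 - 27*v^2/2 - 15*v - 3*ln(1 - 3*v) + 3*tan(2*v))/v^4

243/4

Substitution gives 0/0; apply L'Hôpital's rule 4 times.
After differentiating numerator and denominator 4 times the quotient is (1152*tan(2*v)^3/cos(2*v)^2 + 768*tan(2*v)/cos(2*v)^2 + 1458/(3*v - 1)^4)/(24); at v = 0 this is 243/4.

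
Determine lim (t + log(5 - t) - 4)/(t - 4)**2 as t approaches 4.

-1/2

Direct substitution gives 0/0.
Apply L'Hôpital: lim (1 - 1/(5 - t))/(2*t - 8), still 0/0.
After 2 applications of L'Hôpital's rule the quotient is (-1/(5 - t)^2)/(2); substituting t = 4 gives -1/2.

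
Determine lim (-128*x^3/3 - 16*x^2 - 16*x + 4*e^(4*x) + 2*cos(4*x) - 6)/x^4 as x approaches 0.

64

Substitution gives 0/0; apply L'Hôpital's rule 4 times.
After differentiating numerator and denominator 4 times the quotient is (1024*e^(4*x) + 512*cos(4*x))/(24); at x = 0 this is 64.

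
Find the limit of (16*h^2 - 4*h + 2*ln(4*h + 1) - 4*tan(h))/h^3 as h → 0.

Substitution gives 0/0 (the numerator vanishes to order 3).
Expand each term to order h^3: the coefficient of h^3 in 2·ln(1 + 4h) is 128/3 and in -4·tan(h) is -4/3.
Lower-order terms cancel with the polynomial part, so the numerator is (124/3)·h^3 + o(h^3), and the limit is (124/3)/(1) = 124/3.

124/3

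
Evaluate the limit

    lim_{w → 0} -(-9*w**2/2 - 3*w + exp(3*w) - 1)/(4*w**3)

Direct substitution gives 0/0.
Apply L'Hôpital: lim (-9*w + 3*e^(3*w) - 3)/(-12*w^2), still 0/0.
Apply L'Hôpital: lim (9*e^(3*w) - 9)/(-24*w), still 0/0.
After 3 applications of L'Hôpital's rule the quotient is (27*e^(3*w))/(-24); substituting w = 0 gives -9/8.

-9/8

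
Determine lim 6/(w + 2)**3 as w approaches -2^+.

∞

As w → -2⁺, (w + 2) → 0⁺, so (w + 2)^3 → 0⁺ and 6/(w + 2)^3 → ∞.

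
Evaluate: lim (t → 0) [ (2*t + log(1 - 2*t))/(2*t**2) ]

Direct substitution gives 0/0.
Apply L'Hôpital: lim (2 - 2/(1 - 2*t))/(4*t), still 0/0.
After 2 applications of L'Hôpital's rule the quotient is (-4/(1 - 2*t)^2)/(4); substituting t = 0 gives -1.

-1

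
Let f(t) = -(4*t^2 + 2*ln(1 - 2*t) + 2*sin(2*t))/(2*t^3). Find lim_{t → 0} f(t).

4

Substitution gives 0/0 (the numerator vanishes to order 3).
Expand each term to order t^3: the coefficient of t^3 in 2·ln(1 - 2t) is -16/3 and in 2·sin(2t) is -8/3.
Lower-order terms cancel with the polynomial part, so the numerator is (-8)·t^3 + o(t^3), and the limit is (-8)/(-2) = 4.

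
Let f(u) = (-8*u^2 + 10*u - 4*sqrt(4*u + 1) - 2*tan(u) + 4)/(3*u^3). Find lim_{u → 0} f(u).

Substitution gives 0/0 (the numerator vanishes to order 3).
Expand each term to order u^3: the coefficient of u^3 in -4·√(1 + 4u) is -16 and in -2·tan(u) is -2/3.
Lower-order terms cancel with the polynomial part, so the numerator is (-50/3)·u^3 + o(u^3), and the limit is (-50/3)/(3) = -50/9.

-50/9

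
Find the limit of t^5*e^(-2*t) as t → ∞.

Write as t^5/e^{2t}, an ∞/∞ form.
Exponential growth dominates any polynomial, so repeated L'Hôpital (or the standard result) gives 0.

0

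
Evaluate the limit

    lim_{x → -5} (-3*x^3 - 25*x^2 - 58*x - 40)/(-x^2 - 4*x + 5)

-11/2

Direct substitution gives 0/0, so factor. Both numerator and denominator have (x + 5) as a factor.
After cancelling, the expression reduces to (-3*x^2 - 10*x - 8)/(1 - x).
Substituting x = -5 gives -11/2.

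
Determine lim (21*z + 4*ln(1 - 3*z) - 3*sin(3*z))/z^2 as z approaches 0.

-18

Substitution gives 0/0; apply L'Hôpital's rule 2 times.
After differentiating numerator and denominator 2 times the quotient is (27*sin(3*z) - 36/(3*z - 1)^2)/(2); at z = 0 this is -18.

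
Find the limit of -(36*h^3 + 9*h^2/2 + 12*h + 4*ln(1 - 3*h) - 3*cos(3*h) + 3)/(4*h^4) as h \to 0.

729/32

Substitution gives 0/0; apply L'Hôpital's rule 4 times.
After differentiating numerator and denominator 4 times the quotient is (-243*cos(3*h) - 1944/(3*h - 1)^4)/(-96); at h = 0 this is 729/32.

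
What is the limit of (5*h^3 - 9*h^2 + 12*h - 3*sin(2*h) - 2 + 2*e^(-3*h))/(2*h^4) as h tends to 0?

Substitution gives 0/0 (the numerator vanishes to order 4).
Expand each term to order h^4: the coefficient of h^4 in 2·e^(-3h) is 27/4 and in -3·sin(2h) is 0.
Lower-order terms cancel with the polynomial part, so the numerator is (27/4)·h^4 + o(h^4), and the limit is (27/4)/(2) = 27/8.

27/8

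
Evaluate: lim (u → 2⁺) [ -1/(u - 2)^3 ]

-∞

As u → 2⁺, (u - 2) → 0⁺, so (u - 2)^3 → 0⁺ and -1/(u - 2)^3 → -∞.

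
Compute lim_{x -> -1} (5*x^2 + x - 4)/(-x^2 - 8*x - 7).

At x = -1 both the top and bottom vanish — a removable singularity. Factoring out (x + 1) from each leaves (5*x - 4)/(-x - 7), which at x = -1 equals 3/2.

3/2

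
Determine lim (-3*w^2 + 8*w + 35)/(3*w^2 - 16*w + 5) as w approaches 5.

At w = 5 both the top and bottom vanish — a removable singularity. Factoring out (w - 5) from each leaves (-3*w - 7)/(3*w - 1), which at w = 5 equals -11/7.

-11/7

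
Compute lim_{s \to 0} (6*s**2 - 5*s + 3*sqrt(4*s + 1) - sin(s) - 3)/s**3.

Substitution gives 0/0; apply L'Hôpital's rule 3 times.
After differentiating numerator and denominator 3 times the quotient is (cos(s) + 72/(4*s + 1)^(5/2))/(6); at s = 0 this is 73/6.

73/6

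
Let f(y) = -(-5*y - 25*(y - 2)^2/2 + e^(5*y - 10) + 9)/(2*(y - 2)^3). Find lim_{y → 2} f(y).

Direct substitution gives 0/0.
Apply L'Hôpital: lim (-25*y + 5*e^(5*y - 10) + 45)/(-6*(y - 2)^2), still 0/0.
Apply L'Hôpital: lim (25*e^(5*y - 10) - 25)/(24 - 12*y), still 0/0.
After 3 applications of L'Hôpital's rule the quotient is (125*e^(5*y - 10))/(-12); substituting y = 2 gives -125/12.

-125/12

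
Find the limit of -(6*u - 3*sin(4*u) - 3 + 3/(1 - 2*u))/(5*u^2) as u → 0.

Substitution gives 0/0; apply L'Hôpital's rule 2 times.
After differentiating numerator and denominator 2 times the quotient is (48*sin(4*u) - 24/(2*u - 1)^3)/(-10); at u = 0 this is -12/5.

-12/5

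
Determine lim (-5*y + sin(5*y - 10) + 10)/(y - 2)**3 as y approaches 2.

Direct substitution gives 0/0.
Apply L'Hôpital: lim (5*cos(5*y - 10) - 5)/(3*(y - 2)^2), still 0/0.
Apply L'Hôpital: lim (-25*sin(5*y - 10))/(6*y - 12), still 0/0.
After 3 applications of L'Hôpital's rule the quotient is (-125*cos(5*y - 10))/(6); substituting y = 2 gives -125/6.

-125/6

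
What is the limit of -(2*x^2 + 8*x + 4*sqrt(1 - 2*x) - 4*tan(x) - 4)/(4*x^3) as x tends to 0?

Substitution gives 0/0 (the numerator vanishes to order 3).
Expand each term to order x^3: the coefficient of x^3 in 4·√(1 - 2x) is -2 and in -4·tan(x) is -4/3.
Lower-order terms cancel with the polynomial part, so the numerator is (-10/3)·x^3 + o(x^3), and the limit is (-10/3)/(-4) = 5/6.

5/6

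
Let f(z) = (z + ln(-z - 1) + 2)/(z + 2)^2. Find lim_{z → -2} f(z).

-1/2

Direct substitution gives 0/0.
Apply L'Hôpital: lim (1 - 1/(-z - 1))/(2*z + 4), still 0/0.
After 2 applications of L'Hôpital's rule the quotient is (-1/(-z - 1)^2)/(2); substituting z = -2 gives -1/2.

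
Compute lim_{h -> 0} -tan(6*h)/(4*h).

Substitution gives 0/0.
Since tan(u)/u → 1 as u → 0, tan(6h)/(6h) → 1 and the limit is 6/(-4) = -3/2.

-3/2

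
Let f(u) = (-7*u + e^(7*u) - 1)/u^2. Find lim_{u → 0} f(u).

49/2

Direct substitution gives 0/0.
Apply L'Hôpital: lim (7*e^(7*u) - 7)/(2*u), still 0/0.
After 2 applications of L'Hôpital's rule the quotient is (49*e^(7*u))/(2); substituting u = 0 gives 49/2.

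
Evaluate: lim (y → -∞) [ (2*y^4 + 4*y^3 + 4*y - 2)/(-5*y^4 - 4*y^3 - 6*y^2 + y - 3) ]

-2/5

Numerator and denominator both have degree 4.
Dividing every term by y^4, all lower-order terms vanish and the limit is the ratio of leading coefficients, 2/(-5) = -2/5.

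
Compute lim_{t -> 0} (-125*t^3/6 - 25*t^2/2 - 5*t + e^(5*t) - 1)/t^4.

Direct substitution gives 0/0.
Apply L'Hôpital: lim (-125*t^2/2 - 25*t + 5*e^(5*t) - 5)/(4*t^3), still 0/0.
Apply L'Hôpital: lim (-125*t + 25*e^(5*t) - 25)/(12*t^2), still 0/0.
Apply L'Hôpital: lim (125*e^(5*t) - 125)/(24*t), still 0/0.
After 4 applications of L'Hôpital's rule the quotient is (625*e^(5*t))/(24); substituting t = 0 gives 625/24.

625/24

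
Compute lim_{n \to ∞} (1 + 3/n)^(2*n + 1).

e^(6)

Write it as [(1 + 3/n)^n]^(2) · (1 + 3/n)^(1). The bracketed term tends to e^(3) and the second factor to 1, so the limit is e^(6).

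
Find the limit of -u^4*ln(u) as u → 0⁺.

This is a 0·(−∞) form. Rewrite as -1·ln(u) / u^(−4) and apply L'Hôpital:
the derivative quotient is -1·(1/u) / (−4·u^(−5)) = (1/4)·u^4 → 0.

0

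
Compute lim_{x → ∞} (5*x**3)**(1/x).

Base → ∞ and exponent → 0: an ∞^0 form.
Take logs: (1/x)·ln(5·x^3) = (ln 5 + 3·ln x)/x → 0.
So the limit is e^0 = 1.

1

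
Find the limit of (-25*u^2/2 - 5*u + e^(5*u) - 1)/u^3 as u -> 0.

125/6

Direct substitution gives 0/0.
Apply L'Hôpital: lim (-25*u + 5*e^(5*u) - 5)/(3*u^2), still 0/0.
Apply L'Hôpital: lim (25*e^(5*u) - 25)/(6*u), still 0/0.
After 3 applications of L'Hôpital's rule the quotient is (125*e^(5*u))/(6); substituting u = 0 gives 125/6.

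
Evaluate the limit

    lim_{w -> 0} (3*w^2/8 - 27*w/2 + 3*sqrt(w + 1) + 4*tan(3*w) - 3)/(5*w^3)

579/80

Substitution gives 0/0 (the numerator vanishes to order 3).
Expand each term to order w^3: the coefficient of w^3 in 4·tan(3w) is 36 and in 3·√(1 + w) is 3/16.
Lower-order terms cancel with the polynomial part, so the numerator is (579/16)·w^3 + o(w^3), and the limit is (579/16)/(5) = 579/80.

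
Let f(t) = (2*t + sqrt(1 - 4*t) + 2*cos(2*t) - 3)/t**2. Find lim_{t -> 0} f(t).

-6

Substitution gives 0/0; apply L'Hôpital's rule 2 times.
After differentiating numerator and denominator 2 times the quotient is (-8*cos(2*t) - 4/(1 - 4*t)^(3/2))/(2); at t = 0 this is -6.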